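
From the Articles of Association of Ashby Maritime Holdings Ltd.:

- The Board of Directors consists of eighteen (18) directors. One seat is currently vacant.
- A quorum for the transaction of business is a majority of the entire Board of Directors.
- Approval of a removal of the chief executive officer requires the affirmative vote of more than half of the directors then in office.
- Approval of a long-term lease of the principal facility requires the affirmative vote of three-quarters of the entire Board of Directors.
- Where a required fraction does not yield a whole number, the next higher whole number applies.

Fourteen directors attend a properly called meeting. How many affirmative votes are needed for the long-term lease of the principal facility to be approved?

14

The long-term lease of the principal facility requires three-fourths of the entire Board of Directors (18).
3/4 of 18 = 13.50, rounded up to 14.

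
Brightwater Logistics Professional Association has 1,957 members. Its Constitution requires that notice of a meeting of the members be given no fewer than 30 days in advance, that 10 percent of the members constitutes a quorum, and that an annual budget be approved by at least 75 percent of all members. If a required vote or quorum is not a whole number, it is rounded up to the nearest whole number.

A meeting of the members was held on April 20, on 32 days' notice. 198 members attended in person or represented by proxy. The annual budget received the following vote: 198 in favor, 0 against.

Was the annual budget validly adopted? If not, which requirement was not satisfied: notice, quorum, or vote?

Notice: 32 days given; 30 required. Satisfied.
Quorum: 10% of 1,957 = 195.70, rounded up to 196; 198 present. Satisfied.
Vote: requires three-fourths of all members (1,957); 3/4 of 1957 = 1467.75, rounded up to 1468, so 1,468 needed; 198 in favor. Not satisfied.

Invalid — vote requirement not satisfied.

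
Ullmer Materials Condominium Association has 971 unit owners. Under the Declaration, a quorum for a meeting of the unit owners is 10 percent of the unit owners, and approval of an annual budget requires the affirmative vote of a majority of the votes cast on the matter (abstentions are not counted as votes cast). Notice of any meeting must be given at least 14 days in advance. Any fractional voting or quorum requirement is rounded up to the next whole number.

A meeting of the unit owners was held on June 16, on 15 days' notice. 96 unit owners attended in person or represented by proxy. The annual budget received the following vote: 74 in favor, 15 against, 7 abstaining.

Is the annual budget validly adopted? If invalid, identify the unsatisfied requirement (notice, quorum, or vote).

Notice: 15 days given; 14 required. Satisfied.
Quorum: 10% of 971 = 97.10, rounded up to 98; 96 present. Not satisfied.
Vote: requires a majority of the votes cast (96 − 7 abstaining = 89); a majority of 89 is 45, so 45 needed; 74 in favor. Satisfied.

Invalid — quorum requirement not satisfied.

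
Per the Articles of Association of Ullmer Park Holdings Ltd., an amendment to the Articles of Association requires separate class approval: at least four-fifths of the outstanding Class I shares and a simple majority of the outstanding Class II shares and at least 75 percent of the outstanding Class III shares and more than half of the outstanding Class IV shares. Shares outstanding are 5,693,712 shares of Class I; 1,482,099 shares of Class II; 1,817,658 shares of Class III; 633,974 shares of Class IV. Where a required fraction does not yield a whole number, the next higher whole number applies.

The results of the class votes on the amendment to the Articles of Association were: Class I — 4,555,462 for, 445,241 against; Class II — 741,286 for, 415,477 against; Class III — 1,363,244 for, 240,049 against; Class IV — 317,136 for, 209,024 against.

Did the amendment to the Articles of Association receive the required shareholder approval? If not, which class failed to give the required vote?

Class I: 4/5 of 5693712 = 4554969.60, rounded up to 4554970; 4,554,970 required, 4,555,462 in favor — approved.
Class II: a majority of 1482099 is 741050; 741,050 required, 741,286 in favor — approved.
Class III: 3/4 of 1817658 = 1363243.50, rounded up to 1363244; 1,363,244 required, 1,363,244 in favor — approved.
Class IV: a majority of 633974 is 316988; 316,988 required, 317,136 in favor — approved.

Approved — every class gave the required vote.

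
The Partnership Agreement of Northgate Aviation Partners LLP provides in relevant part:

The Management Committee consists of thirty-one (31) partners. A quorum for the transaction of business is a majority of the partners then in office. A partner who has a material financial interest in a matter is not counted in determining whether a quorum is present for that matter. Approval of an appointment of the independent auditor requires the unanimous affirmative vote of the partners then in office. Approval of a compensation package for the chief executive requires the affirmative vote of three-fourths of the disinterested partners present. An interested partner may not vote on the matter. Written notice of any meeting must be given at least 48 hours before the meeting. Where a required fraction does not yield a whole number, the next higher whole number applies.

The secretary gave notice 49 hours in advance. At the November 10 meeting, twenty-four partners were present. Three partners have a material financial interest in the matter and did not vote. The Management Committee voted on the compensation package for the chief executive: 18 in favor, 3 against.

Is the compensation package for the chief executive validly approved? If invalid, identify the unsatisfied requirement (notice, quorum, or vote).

Notice: 49 hours given; 48 required (49 ≥ 48). Satisfied.
Quorum: 24 present, but the 3 interested partners do not count, leaving 21. Quorum is 16. Satisfied.
Vote: the compensation package for the chief executive requires three-fourths of the disinterested partners present (24 − 3 = 21). 3/4 of 21 = 15.75, rounded up to 16, so 16 affirmative votes are needed; 18 voted in favor. Satisfied.

Valid — all requirements satisfied.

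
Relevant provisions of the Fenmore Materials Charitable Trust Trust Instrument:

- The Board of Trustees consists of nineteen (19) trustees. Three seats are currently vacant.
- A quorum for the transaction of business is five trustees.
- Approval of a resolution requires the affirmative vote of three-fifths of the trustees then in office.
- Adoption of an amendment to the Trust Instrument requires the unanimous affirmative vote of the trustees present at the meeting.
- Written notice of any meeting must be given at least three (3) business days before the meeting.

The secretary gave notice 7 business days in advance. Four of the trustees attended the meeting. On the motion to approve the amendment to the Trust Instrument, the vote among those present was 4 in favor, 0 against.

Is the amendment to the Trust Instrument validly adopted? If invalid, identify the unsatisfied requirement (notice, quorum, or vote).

Invalid — quorum requirement not satisfied.

Notice: 7 business days given; 3 required (7 ≥ 3). Satisfied.
Quorum: 4 present; quorum is 5. Not satisfied.
Vote: the amendment to the Trust Instrument requires the unanimous vote of the trustees present (4). Unanimous means all 4, so 4 affirmative votes are needed; 4 voted in favor. Satisfied. (Moot — without a quorum no business can be validly transacted.)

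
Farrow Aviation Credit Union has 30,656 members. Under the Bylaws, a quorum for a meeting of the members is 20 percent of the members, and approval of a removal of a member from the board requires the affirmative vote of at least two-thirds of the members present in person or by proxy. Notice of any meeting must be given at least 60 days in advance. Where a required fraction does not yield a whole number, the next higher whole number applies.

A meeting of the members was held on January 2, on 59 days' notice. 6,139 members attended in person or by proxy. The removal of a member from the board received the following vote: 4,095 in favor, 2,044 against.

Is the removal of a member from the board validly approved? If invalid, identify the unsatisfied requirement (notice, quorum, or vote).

Notice: 59 days given; 60 required. Not satisfied.
Quorum: 20% of 30,656 = 6,131.20, rounded up to 6,132; 6,139 present. Satisfied.
Vote: requires two-thirds of those present (6,139); 2/3 of 6139 = 4092.67, rounded up to 4093, so 4,093 needed; 4,095 in favor. Satisfied.

Invalid — notice requirement not satisfied.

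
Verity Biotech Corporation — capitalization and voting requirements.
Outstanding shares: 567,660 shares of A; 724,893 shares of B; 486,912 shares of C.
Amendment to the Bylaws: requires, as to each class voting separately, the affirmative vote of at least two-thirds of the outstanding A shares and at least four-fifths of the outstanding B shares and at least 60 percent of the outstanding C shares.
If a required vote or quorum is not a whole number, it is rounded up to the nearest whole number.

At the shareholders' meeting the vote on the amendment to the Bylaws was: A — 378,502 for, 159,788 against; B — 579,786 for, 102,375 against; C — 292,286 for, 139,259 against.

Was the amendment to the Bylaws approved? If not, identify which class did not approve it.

A: 2/3 of 567660 = 378440; 378,440 required, 378,502 in favor — approved.
B: 4/5 of 724893 = 579914.40, rounded up to 579915; 579,915 required, 579,786 in favor — not approved.
C: 3/5 of 486912 = 292147.20, rounded up to 292148; 292,148 required, 292,286 in favor — approved.

Not approved — the B shares did not give the required vote.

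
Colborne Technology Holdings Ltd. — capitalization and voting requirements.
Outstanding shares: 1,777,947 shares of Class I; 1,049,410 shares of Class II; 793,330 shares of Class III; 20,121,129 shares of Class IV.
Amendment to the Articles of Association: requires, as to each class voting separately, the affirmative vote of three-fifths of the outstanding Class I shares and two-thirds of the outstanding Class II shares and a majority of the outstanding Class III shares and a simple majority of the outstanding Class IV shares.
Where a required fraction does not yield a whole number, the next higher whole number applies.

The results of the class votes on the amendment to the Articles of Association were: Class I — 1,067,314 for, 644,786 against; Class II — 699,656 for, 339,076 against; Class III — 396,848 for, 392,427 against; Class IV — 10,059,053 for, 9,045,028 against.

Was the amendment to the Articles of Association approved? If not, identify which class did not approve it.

Class I: 3/5 of 1777947 = 1066768.20, rounded up to 1066769; 1,066,769 required, 1,067,314 in favor — approved.
Class II: 2/3 of 1049410 = 699606.67, rounded up to 699607; 699,607 required, 699,656 in favor — approved.
Class III: a majority of 793330 is 396666; 396,666 required, 396,848 in favor — approved.
Class IV: a majority of 20121129 is 10060565; 10,060,565 required, 10,059,053 in favor — not approved.

Not approved — the Class IV shares did not give the required vote.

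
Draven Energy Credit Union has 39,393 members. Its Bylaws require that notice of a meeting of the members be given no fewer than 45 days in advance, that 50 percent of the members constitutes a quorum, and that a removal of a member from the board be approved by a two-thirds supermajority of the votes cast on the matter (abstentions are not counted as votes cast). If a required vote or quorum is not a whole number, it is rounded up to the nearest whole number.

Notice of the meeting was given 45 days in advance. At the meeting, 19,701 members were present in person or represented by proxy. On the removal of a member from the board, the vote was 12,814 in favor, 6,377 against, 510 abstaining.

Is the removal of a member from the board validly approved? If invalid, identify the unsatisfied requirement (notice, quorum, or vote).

Notice: 45 days given; 45 required. Satisfied.
Quorum: 50% of 39,393 = 19,696.50, rounded up to 19,697; 19,701 present. Satisfied.
Vote: requires two-thirds of the votes cast (19,701 − 510 abstaining = 19,191); 2/3 of 19191 = 12794, so 12,794 needed; 12,814 in favor. Satisfied.

Valid — all requirements satisfied.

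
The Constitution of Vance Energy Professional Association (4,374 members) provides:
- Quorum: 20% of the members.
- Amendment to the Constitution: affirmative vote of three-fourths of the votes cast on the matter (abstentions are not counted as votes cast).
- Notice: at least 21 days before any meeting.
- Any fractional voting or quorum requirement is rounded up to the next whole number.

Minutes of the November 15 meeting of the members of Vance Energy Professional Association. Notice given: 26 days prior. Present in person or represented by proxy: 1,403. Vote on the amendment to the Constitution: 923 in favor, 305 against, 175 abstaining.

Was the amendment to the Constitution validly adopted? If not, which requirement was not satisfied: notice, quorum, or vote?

Valid — all requirements satisfied.

Notice: 26 days given; 21 required. Satisfied.
Quorum: 20% of 4,374 = 874.80, rounded up to 875; 1,403 present. Satisfied.
Vote: requires three-fourths of the votes cast (1,403 − 175 abstaining = 1,228); 3/4 of 1228 = 921, so 921 needed; 923 in favor. Satisfied.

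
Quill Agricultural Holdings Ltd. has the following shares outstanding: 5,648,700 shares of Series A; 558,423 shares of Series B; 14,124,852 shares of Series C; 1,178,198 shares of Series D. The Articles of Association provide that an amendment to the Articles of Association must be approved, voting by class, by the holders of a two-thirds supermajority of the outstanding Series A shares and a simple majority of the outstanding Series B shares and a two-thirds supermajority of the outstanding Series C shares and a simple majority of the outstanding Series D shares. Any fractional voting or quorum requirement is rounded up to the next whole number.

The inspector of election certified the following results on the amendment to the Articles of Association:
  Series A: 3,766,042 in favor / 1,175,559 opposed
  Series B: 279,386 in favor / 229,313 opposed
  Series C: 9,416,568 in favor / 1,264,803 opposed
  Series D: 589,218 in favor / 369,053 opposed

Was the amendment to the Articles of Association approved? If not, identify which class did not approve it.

Approved — every class gave the required vote.

Series A: 2/3 of 5648700 = 3765800; 3,765,800 required, 3,766,042 in favor — approved.
Series B: a majority of 558423 is 279212; 279,212 required, 279,386 in favor — approved.
Series C: 2/3 of 14124852 = 9416568; 9,416,568 required, 9,416,568 in favor — approved.
Series D: a majority of 1178198 is 589100; 589,100 required, 589,218 in favor — approved.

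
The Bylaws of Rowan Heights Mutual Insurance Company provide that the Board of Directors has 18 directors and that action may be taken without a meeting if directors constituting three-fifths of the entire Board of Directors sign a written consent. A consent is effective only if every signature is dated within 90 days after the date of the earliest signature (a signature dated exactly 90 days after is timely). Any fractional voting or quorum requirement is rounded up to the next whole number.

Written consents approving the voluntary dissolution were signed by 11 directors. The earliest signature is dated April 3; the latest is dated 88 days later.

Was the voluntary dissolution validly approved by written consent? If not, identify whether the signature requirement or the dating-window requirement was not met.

Effective — both the signature and dating-window requirements are satisfied.

Signatures required: three-fifths of 18 — 3/5 of 18 = 10.80, rounded up to 11, so 11 needed; 11 signed. Sufficient.
Dating window: the latest signature is 88 days after the earliest; the limit is 90 days. Within the window.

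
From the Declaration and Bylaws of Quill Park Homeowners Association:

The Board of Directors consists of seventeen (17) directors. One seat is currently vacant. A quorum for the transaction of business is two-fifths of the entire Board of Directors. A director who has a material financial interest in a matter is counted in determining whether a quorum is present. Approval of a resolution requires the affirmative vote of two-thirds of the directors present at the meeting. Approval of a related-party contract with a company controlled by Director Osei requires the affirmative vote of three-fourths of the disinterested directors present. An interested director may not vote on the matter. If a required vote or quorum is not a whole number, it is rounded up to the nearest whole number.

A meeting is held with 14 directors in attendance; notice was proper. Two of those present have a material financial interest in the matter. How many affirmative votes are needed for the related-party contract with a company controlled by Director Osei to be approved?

The related-party contract with a company controlled by Director Osei requires three-fourths of the disinterested directors present (14 − 2 = 12).
3/4 of 12 = 9.

9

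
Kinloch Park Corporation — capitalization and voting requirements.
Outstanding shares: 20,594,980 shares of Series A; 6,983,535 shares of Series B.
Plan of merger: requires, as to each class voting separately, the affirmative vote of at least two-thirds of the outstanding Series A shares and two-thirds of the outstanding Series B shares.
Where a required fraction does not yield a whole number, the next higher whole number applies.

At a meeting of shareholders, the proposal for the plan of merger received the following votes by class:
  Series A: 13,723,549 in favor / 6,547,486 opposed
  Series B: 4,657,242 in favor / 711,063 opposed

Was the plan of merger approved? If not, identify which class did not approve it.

Series A: 2/3 of 20594980 = 13729986.67, rounded up to 13729987; 13,729,987 required, 13,723,549 in favor — not approved.
Series B: 2/3 of 6983535 = 4655690; 4,655,690 required, 4,657,242 in favor — approved.

Not approved — the Series A shares did not give the required vote.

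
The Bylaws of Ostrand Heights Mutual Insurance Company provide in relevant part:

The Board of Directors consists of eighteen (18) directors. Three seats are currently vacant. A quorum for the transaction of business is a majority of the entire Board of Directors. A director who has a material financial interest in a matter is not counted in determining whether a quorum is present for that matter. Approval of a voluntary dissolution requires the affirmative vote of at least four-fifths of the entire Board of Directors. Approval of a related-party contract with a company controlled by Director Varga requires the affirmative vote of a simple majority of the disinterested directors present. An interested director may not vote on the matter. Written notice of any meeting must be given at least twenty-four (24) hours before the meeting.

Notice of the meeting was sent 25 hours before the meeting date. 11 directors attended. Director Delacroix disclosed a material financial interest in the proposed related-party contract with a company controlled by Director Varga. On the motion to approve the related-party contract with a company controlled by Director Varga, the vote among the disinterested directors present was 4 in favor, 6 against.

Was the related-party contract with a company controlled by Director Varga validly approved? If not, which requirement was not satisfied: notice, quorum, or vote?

Invalid — vote requirement not satisfied.

Notice: 25 hours given; 24 required (25 ≥ 24). Satisfied.
Quorum: 11 present, but the 1 interested director does not count, leaving 10. Quorum is 10. Satisfied.
Vote: the related-party contract with a company controlled by Director Varga requires a majority of the disinterested directors present (11 − 1 = 10). A majority of 10 is 6, so 6 affirmative votes are needed; 4 voted in favor. Not satisfied.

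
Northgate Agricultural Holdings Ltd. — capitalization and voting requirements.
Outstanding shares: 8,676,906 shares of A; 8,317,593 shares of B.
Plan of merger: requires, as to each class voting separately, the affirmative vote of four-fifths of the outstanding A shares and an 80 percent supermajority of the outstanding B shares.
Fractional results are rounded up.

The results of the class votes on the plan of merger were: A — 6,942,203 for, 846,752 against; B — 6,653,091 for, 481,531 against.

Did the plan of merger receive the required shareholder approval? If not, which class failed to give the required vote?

Not approved — the B shares did not give the required vote.

A: 4/5 of 8676906 = 6941524.80, rounded up to 6941525; 6,941,525 required, 6,942,203 in favor — approved.
B: 4/5 of 8317593 = 6654074.40, rounded up to 6654075; 6,654,075 required, 6,653,091 in favor — not approved.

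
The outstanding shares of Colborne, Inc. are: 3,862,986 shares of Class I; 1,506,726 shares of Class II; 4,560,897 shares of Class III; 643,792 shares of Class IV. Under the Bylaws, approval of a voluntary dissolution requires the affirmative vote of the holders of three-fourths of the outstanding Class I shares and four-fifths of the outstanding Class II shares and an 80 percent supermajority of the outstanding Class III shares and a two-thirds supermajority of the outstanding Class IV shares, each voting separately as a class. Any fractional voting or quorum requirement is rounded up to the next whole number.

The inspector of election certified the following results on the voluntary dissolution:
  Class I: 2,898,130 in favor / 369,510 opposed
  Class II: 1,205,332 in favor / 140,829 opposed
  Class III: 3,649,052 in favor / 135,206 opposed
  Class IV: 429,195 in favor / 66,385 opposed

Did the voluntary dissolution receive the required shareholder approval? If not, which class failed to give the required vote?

Not approved — the Class II shares did not give the required vote.

Class I: 3/4 of 3862986 = 2897239.50, rounded up to 2897240; 2,897,240 required, 2,898,130 in favor — approved.
Class II: 4/5 of 1506726 = 1205380.80, rounded up to 1205381; 1,205,381 required, 1,205,332 in favor — not approved.
Class III: 4/5 of 4560897 = 3648717.60, rounded up to 3648718; 3,648,718 required, 3,649,052 in favor — approved.
Class IV: 2/3 of 643792 = 429194.67, rounded up to 429195; 429,195 required, 429,195 in favor — approved.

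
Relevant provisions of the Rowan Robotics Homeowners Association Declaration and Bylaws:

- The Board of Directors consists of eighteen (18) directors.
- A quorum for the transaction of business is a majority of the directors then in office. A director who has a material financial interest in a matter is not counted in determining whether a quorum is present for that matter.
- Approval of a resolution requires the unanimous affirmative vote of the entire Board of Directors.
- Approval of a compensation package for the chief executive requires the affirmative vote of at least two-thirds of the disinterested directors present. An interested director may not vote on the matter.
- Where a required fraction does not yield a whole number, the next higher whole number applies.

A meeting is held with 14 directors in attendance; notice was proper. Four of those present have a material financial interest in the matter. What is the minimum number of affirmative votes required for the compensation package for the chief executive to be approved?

The compensation package for the chief executive requires two-thirds of the disinterested directors present (14 − 4 = 10).
2/3 of 10 = 6.67, rounded up to 7.

7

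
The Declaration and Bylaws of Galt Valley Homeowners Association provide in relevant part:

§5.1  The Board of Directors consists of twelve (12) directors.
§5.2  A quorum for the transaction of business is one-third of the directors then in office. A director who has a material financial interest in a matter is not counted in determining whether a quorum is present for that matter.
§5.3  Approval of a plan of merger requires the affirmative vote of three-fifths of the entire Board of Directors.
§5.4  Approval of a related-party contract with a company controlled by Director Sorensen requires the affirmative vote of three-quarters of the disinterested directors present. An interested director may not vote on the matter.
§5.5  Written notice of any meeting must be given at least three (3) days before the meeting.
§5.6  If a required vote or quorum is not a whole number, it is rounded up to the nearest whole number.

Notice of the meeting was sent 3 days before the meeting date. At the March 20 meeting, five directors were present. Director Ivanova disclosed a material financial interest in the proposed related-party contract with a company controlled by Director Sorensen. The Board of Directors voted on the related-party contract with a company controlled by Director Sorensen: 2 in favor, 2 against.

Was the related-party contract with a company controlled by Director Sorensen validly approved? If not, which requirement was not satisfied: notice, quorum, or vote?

Notice: 3 days given; 3 required (3 ≥ 3). Satisfied.
Quorum: 5 present, but the 1 interested director does not count, leaving 4. Quorum is 4. Satisfied.
Vote: the related-party contract with a company controlled by Director Sorensen requires three-fourths of the disinterested directors present (5 − 1 = 4). 3/4 of 4 = 3, so 3 affirmative votes are needed; 2 voted in favor. Not satisfied.

Invalid — vote requirement not satisfied.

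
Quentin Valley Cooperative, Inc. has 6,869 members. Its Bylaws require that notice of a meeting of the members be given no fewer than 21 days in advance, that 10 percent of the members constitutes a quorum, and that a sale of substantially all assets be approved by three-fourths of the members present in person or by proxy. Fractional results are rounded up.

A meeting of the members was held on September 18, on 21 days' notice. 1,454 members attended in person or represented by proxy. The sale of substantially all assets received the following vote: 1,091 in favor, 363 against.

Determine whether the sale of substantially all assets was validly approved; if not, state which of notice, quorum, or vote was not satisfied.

Notice: 21 days given; 21 required. Satisfied.
Quorum: 10% of 6,869 = 686.90, rounded up to 687; 1,454 present. Satisfied.
Vote: requires three-fourths of those present (1,454); 3/4 of 1454 = 1090.50, rounded up to 1091, so 1,091 needed; 1,091 in favor. Satisfied.

Valid — all requirements satisfied.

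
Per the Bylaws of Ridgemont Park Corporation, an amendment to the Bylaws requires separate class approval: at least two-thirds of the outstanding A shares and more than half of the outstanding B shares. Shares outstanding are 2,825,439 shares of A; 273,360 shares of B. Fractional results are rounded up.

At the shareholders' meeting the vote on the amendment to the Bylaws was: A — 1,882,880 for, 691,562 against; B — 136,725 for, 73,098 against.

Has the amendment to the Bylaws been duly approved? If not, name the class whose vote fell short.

Not approved — the A shares did not give the required vote.

A: 2/3 of 2825439 = 1883626; 1,883,626 required, 1,882,880 in favor — not approved.
B: a majority of 273360 is 136681; 136,681 required, 136,725 in favor — approved.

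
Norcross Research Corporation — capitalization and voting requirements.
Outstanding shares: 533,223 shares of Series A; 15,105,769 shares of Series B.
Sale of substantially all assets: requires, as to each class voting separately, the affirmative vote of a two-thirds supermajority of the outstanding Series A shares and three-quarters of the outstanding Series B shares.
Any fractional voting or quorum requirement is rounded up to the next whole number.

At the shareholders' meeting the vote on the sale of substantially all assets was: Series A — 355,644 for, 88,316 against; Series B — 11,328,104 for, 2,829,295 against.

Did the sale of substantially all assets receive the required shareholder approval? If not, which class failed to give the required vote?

Not approved — the Series B shares did not give the required vote.

Series A: 2/3 of 533223 = 355482; 355,482 required, 355,644 in favor — approved.
Series B: 3/4 of 15105769 = 11329326.75, rounded up to 11329327; 11,329,327 required, 11,328,104 in favor — not approved.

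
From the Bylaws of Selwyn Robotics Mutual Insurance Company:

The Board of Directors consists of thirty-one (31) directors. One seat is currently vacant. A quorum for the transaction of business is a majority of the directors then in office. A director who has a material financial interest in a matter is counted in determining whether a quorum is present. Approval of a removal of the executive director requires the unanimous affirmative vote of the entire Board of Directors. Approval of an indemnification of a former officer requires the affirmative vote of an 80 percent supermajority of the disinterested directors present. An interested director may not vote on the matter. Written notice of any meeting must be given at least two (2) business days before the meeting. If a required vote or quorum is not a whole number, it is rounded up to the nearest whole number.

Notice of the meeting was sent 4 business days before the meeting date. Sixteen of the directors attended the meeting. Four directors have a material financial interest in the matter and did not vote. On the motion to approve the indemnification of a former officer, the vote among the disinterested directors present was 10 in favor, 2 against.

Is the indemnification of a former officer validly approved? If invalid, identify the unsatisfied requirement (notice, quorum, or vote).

Notice: 4 business days given; 2 required (4 ≥ 2). Satisfied.
Quorum: 16 present (interested directors count toward quorum); quorum is 16. Satisfied.
Vote: the indemnification of a former officer requires four-fifths of the disinterested directors present (16 − 4 = 12). 4/5 of 12 = 9.60, rounded up to 10, so 10 affirmative votes are needed; 10 voted in favor. Satisfied.

Valid — all requirements satisfied.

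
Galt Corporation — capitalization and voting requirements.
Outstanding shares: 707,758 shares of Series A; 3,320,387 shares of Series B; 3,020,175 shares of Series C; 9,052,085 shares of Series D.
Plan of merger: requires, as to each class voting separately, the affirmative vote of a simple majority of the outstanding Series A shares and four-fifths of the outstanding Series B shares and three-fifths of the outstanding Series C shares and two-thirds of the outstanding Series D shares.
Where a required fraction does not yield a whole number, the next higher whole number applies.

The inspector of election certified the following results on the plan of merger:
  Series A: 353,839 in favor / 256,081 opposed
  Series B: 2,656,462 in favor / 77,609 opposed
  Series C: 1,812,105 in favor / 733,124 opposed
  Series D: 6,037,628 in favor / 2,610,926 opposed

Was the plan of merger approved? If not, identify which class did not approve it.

Series A: a majority of 707758 is 353880; 353,880 required, 353,839 in favor — not approved.
Series B: 4/5 of 3320387 = 2656309.60, rounded up to 2656310; 2,656,310 required, 2,656,462 in favor — approved.
Series C: 3/5 of 3020175 = 1812105; 1,812,105 required, 1,812,105 in favor — approved.
Series D: 2/3 of 9052085 = 6034723.33, rounded up to 6034724; 6,034,724 required, 6,037,628 in favor — approved.

Not approved — the Series A shares did not give the required vote.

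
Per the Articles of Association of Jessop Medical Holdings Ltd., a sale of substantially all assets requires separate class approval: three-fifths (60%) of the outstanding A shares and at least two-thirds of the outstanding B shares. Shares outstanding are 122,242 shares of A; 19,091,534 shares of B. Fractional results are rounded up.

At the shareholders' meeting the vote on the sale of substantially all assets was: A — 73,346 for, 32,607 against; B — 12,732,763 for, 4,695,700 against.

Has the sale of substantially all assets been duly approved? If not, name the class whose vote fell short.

A: 3/5 of 122242 = 73345.20, rounded up to 73346; 73,346 required, 73,346 in favor — approved.
B: 2/3 of 19091534 = 12727689.33, rounded up to 12727690; 12,727,690 required, 12,732,763 in favor — approved.

Approved — every class gave the required vote.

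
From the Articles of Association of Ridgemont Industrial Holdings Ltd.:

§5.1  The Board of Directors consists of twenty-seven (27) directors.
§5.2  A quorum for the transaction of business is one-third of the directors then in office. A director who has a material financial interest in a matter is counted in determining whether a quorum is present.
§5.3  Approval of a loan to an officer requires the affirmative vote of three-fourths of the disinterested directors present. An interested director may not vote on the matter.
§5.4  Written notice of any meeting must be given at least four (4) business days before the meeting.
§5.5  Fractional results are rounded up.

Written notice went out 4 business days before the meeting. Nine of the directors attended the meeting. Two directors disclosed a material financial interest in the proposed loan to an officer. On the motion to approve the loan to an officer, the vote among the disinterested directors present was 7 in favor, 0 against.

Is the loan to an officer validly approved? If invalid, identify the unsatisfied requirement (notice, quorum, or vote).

Notice: 4 business days given; 4 required (4 ≥ 4). Satisfied.
Quorum: 9 present (interested directors count toward quorum); quorum is 9. Satisfied.
Vote: the loan to an officer requires three-fourths of the disinterested directors present (9 − 2 = 7). 3/4 of 7 = 5.25, rounded up to 6, so 6 affirmative votes are needed; 7 voted in favor. Satisfied.

Valid — all requirements satisfied.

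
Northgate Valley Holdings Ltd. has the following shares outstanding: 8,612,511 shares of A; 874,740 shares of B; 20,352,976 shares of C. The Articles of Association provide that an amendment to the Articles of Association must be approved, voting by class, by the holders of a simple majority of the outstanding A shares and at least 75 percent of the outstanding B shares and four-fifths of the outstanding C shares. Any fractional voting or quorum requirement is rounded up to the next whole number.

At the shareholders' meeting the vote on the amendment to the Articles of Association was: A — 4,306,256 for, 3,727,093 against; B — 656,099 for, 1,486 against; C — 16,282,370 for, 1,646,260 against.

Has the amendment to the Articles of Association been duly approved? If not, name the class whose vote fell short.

Not approved — the C shares did not give the required vote.

A: a majority of 8612511 is 4306256; 4,306,256 required, 4,306,256 in favor — approved.
B: 3/4 of 874740 = 656055; 656,055 required, 656,099 in favor — approved.
C: 4/5 of 20352976 = 16282380.80, rounded up to 16282381; 16,282,381 required, 16,282,370 in favor — not approved.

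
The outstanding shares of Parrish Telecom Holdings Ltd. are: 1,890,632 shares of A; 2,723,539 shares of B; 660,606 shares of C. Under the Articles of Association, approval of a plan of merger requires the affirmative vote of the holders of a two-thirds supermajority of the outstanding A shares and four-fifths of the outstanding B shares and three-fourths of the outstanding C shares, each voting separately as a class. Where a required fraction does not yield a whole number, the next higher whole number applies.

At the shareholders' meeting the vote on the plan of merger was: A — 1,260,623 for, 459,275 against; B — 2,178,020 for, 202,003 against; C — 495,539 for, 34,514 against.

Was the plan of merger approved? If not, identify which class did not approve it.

Not approved — the B shares did not give the required vote.

A: 2/3 of 1890632 = 1260421.33, rounded up to 1260422; 1,260,422 required, 1,260,623 in favor — approved.
B: 4/5 of 2723539 = 2178831.20, rounded up to 2178832; 2,178,832 required, 2,178,020 in favor — not approved.
C: 3/4 of 660606 = 495454.50, rounded up to 495455; 495,455 required, 495,539 in favor — approved.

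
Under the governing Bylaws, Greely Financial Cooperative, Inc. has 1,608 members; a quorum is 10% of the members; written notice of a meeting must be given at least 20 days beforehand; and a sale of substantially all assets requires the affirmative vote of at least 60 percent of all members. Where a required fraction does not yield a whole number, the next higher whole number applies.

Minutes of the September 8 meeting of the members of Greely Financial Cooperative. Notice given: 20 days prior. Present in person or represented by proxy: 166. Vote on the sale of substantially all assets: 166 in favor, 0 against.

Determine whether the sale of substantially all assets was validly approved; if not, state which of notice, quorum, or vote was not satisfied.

Invalid — vote requirement not satisfied.

Notice: 20 days given; 20 required. Satisfied.
Quorum: 10% of 1,608 = 160.80, rounded up to 161; 166 present. Satisfied.
Vote: requires three-fifths of all members (1,608); 3/5 of 1608 = 964.80, rounded up to 965, so 965 needed; 166 in favor. Not satisfied.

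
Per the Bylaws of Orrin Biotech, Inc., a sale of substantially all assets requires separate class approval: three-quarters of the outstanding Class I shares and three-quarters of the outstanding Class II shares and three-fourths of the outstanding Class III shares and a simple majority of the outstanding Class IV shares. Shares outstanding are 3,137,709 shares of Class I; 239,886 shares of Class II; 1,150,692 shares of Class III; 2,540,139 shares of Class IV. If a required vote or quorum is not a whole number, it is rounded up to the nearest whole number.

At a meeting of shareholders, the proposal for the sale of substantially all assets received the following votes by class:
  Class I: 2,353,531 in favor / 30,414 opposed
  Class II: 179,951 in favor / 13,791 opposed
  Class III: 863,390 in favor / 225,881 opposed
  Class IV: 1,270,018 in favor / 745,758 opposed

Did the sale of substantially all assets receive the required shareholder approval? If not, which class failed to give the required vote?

Not approved — the Class IV shares did not give the required vote.

Class I: 3/4 of 3137709 = 2353281.75, rounded up to 2353282; 2,353,282 required, 2,353,531 in favor — approved.
Class II: 3/4 of 239886 = 179914.50, rounded up to 179915; 179,915 required, 179,951 in favor — approved.
Class III: 3/4 of 1150692 = 863019; 863,019 required, 863,390 in favor — approved.
Class IV: a majority of 2540139 is 1270070; 1,270,070 required, 1,270,018 in favor — not approved.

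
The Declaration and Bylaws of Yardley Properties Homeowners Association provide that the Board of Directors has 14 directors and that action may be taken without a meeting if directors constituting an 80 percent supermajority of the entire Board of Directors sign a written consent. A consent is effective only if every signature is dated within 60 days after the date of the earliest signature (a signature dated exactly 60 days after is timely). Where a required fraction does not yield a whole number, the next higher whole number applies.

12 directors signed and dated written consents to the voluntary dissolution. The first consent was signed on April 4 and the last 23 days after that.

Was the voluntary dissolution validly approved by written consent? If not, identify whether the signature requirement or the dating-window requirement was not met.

Signatures required: an 80 percent supermajority of 14 — 4/5 of 14 = 11.20, rounded up to 12, so 12 needed; 12 signed. Sufficient.
Dating window: the latest signature is 23 days after the earliest; the limit is 60 days. Within the window.

Effective — both the signature and dating-window requirements are satisfied.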